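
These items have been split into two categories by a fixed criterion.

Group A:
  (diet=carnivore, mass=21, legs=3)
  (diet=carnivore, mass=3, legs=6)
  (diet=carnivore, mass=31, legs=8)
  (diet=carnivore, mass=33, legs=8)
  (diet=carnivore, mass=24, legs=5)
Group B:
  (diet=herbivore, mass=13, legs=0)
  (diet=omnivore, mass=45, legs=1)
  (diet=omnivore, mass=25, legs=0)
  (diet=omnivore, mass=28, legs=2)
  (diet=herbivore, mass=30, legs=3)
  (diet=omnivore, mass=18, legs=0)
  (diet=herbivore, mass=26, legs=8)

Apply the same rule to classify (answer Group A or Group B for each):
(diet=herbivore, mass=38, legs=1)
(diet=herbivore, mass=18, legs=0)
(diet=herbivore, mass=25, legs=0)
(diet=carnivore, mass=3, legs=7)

Group B, Group B, Group B, Group A

Rule: diet is carnivore. This holds for each 'Group A' example and fails for each 'Group B' one.
(diet=herbivore, mass=38, legs=1) — diet is herbivore, hence Group B. (diet=herbivore, mass=18, legs=0) — diet is herbivore, hence Group B. (diet=herbivore, mass=25, legs=0) — diet is herbivore, hence Group B. (diet=carnivore, mass=3, legs=7) — diet is carnivore, hence Group A.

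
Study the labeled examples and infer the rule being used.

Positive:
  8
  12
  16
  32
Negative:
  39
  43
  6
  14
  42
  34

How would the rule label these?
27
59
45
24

Comparing the two groups points to one rule — multiple of 4.

Negative, Negative, Negative, Positive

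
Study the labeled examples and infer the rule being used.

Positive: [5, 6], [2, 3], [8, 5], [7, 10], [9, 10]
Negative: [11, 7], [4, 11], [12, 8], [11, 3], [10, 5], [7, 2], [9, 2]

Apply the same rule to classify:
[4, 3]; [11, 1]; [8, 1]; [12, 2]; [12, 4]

Every 'Positive' example satisfies: |first − second| ≤ 3. None of the 'Negative' examples do.
Positive: [4, 3], since |4−3| = 1. Negative: [11, 1], since |11−1| = 10. Negative: [8, 1], since |8−1| = 7. Negative: [12, 2], since |12−2| = 10. Negative: [12, 4], since |12−4| = 8.

Positive, Negative, Negative, Negative, Negative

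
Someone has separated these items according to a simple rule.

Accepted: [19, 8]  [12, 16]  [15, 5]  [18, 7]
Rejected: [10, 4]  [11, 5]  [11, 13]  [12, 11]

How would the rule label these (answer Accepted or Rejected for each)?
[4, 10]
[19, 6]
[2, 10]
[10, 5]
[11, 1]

The classifier is using: max ≥ 15.

Rejected, Accepted, Rejected, Rejected, Rejected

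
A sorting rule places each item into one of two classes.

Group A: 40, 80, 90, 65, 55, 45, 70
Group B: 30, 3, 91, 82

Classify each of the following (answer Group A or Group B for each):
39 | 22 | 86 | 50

Group B, Group B, Group B, Group A

A rule that fits every label: multiple of 5 AND at least 40 — true of each 'Group A' example, false of each 'Group B' one.
39: 39 = 5·7 + 4, 39 < 40, does not fit → Group B. 22: 22 = 5·4 + 2, 22 < 40, does not fit → Group B. 86: 86 = 5·17 + 1, 86 ≥ 40, does not fit → Group B. 50: 50 = 5·10, 50 ≥ 40, checks out → Group A.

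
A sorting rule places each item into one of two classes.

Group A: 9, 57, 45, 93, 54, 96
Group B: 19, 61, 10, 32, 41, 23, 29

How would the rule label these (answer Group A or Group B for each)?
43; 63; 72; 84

The pattern is that an item is 'Group A' exactly when: multiple of 3.
43 → 43 = 3·14 + 1 → Group B. 63 → 63 = 3·21 → Group A. 72 → 72 = 3·24 → Group A. 84 → 84 = 3·28 → Group A.

Group B, Group A, Group A, Group A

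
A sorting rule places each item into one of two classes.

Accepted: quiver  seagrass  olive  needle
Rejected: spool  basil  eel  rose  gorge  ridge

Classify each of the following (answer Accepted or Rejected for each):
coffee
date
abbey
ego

The simplest hypothesis consistent with all the labels is: has ≥ 3 vowels.
coffee → 3 vowels → Accepted.
date → 2 vowels → Rejected.
abbey → 2 vowels → Rejected.
ego → 2 vowels → Rejected.

Accepted, Rejected, Rejected, Rejected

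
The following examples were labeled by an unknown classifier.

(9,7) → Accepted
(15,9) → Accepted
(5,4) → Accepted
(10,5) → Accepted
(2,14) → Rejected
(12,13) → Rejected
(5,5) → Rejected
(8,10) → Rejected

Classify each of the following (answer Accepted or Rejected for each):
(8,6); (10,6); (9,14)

Accepted, Accepted, Rejected

All 'Accepted' examples share one property — first > second — and every 'Rejected' example lacks it.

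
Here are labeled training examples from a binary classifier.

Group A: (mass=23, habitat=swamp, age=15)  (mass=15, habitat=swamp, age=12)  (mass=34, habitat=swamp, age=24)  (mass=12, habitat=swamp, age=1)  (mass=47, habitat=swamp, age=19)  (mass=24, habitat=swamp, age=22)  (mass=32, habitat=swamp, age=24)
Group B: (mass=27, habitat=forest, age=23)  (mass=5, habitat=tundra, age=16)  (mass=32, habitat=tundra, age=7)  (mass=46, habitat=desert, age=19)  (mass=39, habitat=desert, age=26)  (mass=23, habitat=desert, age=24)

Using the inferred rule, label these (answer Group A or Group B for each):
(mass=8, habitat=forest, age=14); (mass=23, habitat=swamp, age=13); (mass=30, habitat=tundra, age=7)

All 'Group A' examples share one property — habitat is swamp — and every 'Group B' example lacks it.
Group B: (mass=8, habitat=forest, age=14), since habitat is forest.
Group A: (mass=23, habitat=swamp, age=13), since habitat is swamp.
Group B: (mass=30, habitat=tundra, age=7), since habitat is tundra.

Group B, Group A, Group B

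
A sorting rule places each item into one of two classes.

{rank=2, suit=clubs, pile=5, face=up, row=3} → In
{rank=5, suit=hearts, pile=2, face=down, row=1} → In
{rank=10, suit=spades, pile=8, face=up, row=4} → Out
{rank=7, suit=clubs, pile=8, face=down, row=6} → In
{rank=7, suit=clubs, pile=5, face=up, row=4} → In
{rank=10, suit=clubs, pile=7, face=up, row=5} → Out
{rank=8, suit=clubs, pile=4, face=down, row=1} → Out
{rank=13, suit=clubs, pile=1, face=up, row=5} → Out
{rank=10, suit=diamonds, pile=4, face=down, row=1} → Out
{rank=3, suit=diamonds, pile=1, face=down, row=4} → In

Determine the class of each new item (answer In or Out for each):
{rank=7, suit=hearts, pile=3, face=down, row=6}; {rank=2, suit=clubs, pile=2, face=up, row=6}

In, In

Every 'In' example satisfies: rank ≤ 7. None of the 'Out' examples do.
{rank=7, suit=hearts, pile=3, face=down, row=6}: rank = 7 — matches, so In.
{rank=2, suit=clubs, pile=2, face=up, row=6}: rank = 2 — matches, so In.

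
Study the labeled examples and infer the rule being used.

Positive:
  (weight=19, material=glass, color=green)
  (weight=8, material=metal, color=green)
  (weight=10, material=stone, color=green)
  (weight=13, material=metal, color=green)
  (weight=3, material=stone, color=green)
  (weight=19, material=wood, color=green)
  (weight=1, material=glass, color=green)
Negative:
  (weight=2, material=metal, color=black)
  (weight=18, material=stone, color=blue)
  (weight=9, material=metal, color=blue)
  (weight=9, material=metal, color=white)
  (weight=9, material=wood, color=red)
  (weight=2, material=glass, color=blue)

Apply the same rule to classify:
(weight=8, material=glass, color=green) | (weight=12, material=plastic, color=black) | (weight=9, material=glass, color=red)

Positive, Negative, Negative

All 'Positive' examples share one property — color is green — and every 'Negative' example lacks it.
(weight=8, material=glass, color=green) → color is green → Positive. (weight=12, material=plastic, color=black) → color is black → Negative. (weight=9, material=glass, color=red) → color is red → Negative.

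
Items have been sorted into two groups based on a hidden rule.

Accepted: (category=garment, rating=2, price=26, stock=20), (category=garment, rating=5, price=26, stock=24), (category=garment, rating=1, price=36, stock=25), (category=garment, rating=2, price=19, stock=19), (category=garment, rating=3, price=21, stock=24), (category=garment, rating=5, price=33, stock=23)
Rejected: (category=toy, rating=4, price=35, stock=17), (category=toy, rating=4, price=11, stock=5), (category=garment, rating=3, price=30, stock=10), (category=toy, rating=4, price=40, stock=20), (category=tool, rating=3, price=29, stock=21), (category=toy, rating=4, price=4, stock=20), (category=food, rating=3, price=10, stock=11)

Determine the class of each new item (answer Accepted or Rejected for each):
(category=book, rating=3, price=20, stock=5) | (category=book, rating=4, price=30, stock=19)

Rejected, Rejected

The simplest hypothesis consistent with all the labels is: category is garment AND stock ≥ 11.
(category=book, rating=3, price=20, stock=5): category is book, stock = 5, doesn't match → Rejected. (category=book, rating=4, price=30, stock=19): category is book, stock = 19, doesn't match → Rejected.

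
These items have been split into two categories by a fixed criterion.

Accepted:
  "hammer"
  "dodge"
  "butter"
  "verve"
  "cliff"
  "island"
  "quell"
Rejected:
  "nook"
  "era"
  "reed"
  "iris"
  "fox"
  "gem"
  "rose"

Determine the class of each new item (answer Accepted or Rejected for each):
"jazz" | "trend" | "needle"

The common property of the 'Accepted' items is: length ≥ 5. No 'Rejected' item has it.
Rejected: "jazz", since length 4.
Accepted: "trend", since length 5.
Accepted: "needle", since length 6.

Rejected, Accepted, Accepted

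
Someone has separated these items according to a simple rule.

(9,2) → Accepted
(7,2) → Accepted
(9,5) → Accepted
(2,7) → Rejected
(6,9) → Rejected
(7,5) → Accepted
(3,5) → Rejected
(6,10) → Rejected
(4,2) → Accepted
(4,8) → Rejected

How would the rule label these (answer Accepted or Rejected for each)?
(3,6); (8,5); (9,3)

Rejected, Accepted, Accepted

The simplest hypothesis consistent with all the labels is: first > second.
(3,6): 3 < 6, does not satisfy this → Rejected. (8,5): 8 > 5, matches → Accepted. (9,3): 9 > 3, matches → Accepted.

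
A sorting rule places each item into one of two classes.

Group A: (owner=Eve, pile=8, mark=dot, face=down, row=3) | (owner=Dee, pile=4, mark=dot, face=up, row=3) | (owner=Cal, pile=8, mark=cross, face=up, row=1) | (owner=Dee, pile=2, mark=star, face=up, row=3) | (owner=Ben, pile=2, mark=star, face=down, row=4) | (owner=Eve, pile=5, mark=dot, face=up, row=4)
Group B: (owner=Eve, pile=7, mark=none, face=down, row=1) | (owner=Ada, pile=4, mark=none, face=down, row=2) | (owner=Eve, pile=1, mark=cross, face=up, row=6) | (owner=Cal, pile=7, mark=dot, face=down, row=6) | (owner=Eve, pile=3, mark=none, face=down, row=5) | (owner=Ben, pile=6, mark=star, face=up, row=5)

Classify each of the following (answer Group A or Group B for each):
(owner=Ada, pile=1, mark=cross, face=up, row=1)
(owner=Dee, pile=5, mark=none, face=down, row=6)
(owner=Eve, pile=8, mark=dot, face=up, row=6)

Group A, Group B, Group B

A rule that fits every label: mark is not none AND row ≤ 4 — true of each 'Group A' example, false of each 'Group B' one.
(owner=Ada, pile=1, mark=cross, face=up, row=1) → mark is cross, row = 1 → Group A.
(owner=Dee, pile=5, mark=none, face=down, row=6) → mark is none, row = 6 → Group B.
(owner=Eve, pile=8, mark=dot, face=up, row=6) → mark is dot, row = 6 → Group B.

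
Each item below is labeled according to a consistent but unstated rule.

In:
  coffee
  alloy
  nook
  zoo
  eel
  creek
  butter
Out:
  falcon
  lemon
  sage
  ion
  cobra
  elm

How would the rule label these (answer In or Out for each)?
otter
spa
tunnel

In, Out, In

The common property of the 'In' items is: has a double letter. No 'Out' item has it.
otter — 'tt' doubled, hence In.
spa — no doubled letter, hence Out.
tunnel — 'nn' doubled, hence In.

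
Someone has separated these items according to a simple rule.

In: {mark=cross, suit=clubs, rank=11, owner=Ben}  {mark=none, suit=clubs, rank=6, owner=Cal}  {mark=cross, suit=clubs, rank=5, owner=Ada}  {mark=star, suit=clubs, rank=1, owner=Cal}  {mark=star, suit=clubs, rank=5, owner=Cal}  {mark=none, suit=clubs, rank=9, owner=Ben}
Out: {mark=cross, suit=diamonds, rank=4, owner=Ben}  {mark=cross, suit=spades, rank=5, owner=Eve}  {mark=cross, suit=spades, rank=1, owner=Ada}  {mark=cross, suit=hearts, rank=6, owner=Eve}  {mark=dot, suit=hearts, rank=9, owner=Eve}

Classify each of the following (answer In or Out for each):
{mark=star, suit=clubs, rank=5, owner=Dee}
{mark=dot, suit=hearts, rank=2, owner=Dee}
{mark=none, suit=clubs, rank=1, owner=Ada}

The common property of the 'In' items is: suit is clubs. No 'Out' item has it.
{mark=star, suit=clubs, rank=5, owner=Dee} → suit is clubs → In.
{mark=dot, suit=hearts, rank=2, owner=Dee} → suit is hearts → Out.
{mark=none, suit=clubs, rank=1, owner=Ada} → suit is clubs → In.

In, Out, In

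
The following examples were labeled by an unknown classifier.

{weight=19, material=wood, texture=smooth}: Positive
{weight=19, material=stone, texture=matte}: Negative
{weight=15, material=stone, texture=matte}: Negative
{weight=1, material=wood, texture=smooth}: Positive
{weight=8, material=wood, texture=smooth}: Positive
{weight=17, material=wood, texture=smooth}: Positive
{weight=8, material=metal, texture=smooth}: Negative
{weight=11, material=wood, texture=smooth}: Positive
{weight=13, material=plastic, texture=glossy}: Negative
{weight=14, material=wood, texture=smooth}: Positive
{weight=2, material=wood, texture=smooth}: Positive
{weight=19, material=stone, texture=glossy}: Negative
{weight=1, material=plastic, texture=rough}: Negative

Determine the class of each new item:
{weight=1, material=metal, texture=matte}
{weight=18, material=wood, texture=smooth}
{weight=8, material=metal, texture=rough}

Negative, Positive, Negative

Checking candidate rules against both groups, what survives is: material is wood.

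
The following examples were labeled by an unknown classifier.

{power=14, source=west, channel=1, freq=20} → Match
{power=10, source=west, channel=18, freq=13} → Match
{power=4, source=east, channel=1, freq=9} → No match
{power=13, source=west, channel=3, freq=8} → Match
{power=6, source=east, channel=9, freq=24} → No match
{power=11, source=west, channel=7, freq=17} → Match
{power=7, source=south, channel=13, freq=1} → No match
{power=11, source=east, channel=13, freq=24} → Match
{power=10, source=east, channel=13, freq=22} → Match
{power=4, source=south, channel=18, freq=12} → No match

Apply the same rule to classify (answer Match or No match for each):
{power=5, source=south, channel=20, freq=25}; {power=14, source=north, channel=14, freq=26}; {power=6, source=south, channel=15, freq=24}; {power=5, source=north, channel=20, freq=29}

The simplest hypothesis consistent with all the labels is: power ≥ 10.

No match, Match, No match, No match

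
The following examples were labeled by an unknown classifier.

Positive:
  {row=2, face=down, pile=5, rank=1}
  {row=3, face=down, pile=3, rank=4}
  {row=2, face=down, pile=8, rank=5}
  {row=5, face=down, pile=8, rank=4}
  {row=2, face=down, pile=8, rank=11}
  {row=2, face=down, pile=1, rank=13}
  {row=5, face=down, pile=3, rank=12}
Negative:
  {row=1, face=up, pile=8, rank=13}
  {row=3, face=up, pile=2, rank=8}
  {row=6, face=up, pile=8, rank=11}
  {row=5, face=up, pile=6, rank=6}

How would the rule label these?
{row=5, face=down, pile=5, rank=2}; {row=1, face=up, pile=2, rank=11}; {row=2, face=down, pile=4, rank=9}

The simplest hypothesis consistent with all the labels is: face is down.
{row=5, face=down, pile=5, rank=2} → face is down → Positive. {row=1, face=up, pile=2, rank=11} → face is up → Negative. {row=2, face=down, pile=4, rank=9} → face is down → Positive.

Positive, Negative, Positive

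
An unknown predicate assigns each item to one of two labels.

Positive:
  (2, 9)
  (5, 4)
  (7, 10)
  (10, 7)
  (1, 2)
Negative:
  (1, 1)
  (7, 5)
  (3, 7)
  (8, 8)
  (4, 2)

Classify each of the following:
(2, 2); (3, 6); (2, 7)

Every 'Positive' example satisfies: sum is odd. None of the 'Negative' examples do.
Negative: (2, 2), since 2+2 = 4.
Positive: (3, 6), since 3+6 = 9.
Positive: (2, 7), since 2+7 = 9.

Negative, Positive, Positive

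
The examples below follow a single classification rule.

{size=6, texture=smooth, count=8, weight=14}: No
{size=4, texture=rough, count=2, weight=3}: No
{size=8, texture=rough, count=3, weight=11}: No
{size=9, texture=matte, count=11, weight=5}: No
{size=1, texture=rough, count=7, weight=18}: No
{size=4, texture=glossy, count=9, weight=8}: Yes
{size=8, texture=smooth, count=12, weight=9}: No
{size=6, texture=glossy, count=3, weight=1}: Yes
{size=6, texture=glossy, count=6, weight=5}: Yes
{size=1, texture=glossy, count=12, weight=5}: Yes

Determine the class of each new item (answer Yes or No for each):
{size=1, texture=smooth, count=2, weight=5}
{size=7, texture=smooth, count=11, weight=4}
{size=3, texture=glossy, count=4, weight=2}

No, No, Yes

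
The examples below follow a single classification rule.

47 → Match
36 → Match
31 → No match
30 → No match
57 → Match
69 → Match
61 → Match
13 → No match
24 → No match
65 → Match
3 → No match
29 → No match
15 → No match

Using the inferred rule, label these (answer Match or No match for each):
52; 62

Every 'Match' example satisfies: at least 36. None of the 'No match' examples do.
52: 52 ≥ 36 — passes, so Match.
62: 62 ≥ 36 — passes, so Match.

Match, Match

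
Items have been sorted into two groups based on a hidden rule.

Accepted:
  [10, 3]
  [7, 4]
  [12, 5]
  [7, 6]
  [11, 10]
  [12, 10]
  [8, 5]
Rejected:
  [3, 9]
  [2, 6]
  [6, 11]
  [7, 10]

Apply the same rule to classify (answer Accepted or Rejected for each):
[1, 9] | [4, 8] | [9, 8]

The rule appears to be: first > second.
[1, 9] → 1 < 9 → Rejected.
[4, 8] → 4 < 8 → Rejected.
[9, 8] → 9 > 8 → Accepted.

Rejected, Rejected, Accepted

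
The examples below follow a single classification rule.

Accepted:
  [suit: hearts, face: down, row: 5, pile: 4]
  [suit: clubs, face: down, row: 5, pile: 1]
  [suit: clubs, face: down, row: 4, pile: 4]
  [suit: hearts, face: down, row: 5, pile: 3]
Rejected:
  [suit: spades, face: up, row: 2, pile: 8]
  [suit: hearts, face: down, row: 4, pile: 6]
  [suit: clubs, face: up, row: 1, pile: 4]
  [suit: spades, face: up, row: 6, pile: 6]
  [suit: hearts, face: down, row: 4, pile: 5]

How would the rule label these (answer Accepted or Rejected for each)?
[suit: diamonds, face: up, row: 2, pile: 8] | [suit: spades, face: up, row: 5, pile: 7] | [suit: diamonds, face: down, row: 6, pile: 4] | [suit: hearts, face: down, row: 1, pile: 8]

Rejected, Rejected, Accepted, Rejected

Rule: face is down AND pile ≤ 4. This holds for each 'Accepted' example and fails for each 'Rejected' one.
[suit: diamonds, face: up, row: 2, pile: 8]: Rejected (face is up, pile = 8). [suit: spades, face: up, row: 5, pile: 7]: Rejected (face is up, pile = 7). [suit: diamonds, face: down, row: 6, pile: 4]: Accepted (face is down, pile = 4). [suit: hearts, face: down, row: 1, pile: 8]: Rejected (face is down, pile = 8).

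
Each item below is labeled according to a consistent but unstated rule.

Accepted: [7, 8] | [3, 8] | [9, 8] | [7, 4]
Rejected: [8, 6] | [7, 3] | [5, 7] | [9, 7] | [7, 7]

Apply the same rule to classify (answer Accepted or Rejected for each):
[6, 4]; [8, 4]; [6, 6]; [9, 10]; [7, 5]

Rejected, Rejected, Rejected, Accepted, Rejected

The common property of the 'Accepted' items is: sum is odd. No 'Rejected' item has it.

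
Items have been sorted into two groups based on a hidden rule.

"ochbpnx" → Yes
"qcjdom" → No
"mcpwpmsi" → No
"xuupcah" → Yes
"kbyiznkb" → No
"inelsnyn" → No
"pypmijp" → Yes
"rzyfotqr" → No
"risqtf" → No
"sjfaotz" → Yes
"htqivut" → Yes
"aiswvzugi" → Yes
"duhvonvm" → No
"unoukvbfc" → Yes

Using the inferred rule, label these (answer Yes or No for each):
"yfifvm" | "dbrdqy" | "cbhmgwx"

No, No, Yes

A rule that fits every label: odd length — true of each 'Yes' example, false of each 'No' one.
"yfifvm": length 6, does not pass → No. "dbrdqy": length 6, does not pass → No. "cbhmgwx": length 7, passes → Yes.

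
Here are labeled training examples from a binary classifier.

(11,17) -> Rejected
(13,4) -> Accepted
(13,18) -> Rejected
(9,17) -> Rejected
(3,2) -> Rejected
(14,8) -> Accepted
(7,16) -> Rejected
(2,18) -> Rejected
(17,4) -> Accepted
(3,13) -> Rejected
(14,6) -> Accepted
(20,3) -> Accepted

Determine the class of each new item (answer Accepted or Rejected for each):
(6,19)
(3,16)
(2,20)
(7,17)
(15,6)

The common property of the 'Accepted' items is: first > second AND sum ≥ 16. No 'Rejected' item has it.
(6,19) — 6 < 19, 6+19 = 25, hence Rejected.
(3,16) — 3 < 16, 3+16 = 19, hence Rejected.
(2,20) — 2 < 20, 2+20 = 22, hence Rejected.
(7,17) — 7 < 17, 7+17 = 24, hence Rejected.
(15,6) — 15 > 6, 15+6 = 21, hence Accepted.

Rejected, Rejected, Rejected, Rejected, Accepted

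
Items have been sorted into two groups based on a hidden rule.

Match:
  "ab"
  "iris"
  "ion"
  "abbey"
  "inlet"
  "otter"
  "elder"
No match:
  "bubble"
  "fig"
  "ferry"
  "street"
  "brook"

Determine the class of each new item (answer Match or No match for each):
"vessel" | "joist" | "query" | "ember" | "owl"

The classifier is using: starts with a vowel.
"vessel": starts with 'v', does not fit → No match.
"joist": starts with 'j', does not fit → No match.
"query": starts with 'q', does not fit → No match.
"ember": starts with 'e', matches → Match.
"owl": starts with 'o', matches → Match.

No match, No match, No match, Match, Match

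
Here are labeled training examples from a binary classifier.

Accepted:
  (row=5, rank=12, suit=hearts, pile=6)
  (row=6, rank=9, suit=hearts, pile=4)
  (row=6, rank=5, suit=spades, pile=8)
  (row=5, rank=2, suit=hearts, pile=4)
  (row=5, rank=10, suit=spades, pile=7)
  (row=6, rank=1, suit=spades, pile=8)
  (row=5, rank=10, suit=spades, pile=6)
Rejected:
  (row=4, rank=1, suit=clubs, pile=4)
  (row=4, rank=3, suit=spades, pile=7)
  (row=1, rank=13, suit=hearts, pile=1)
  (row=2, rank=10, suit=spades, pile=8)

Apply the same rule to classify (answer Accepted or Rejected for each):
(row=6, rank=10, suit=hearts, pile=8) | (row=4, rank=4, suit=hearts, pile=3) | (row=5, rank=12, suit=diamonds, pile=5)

Accepted, Rejected, Accepted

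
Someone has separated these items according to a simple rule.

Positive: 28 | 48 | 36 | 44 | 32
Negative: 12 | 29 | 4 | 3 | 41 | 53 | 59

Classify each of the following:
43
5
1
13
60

Negative, Negative, Negative, Negative, Positive

The rule appears to be: even AND at least 28.
43 → 43 is odd, 43 ≥ 28 → Negative. 5 → 5 is odd, 5 < 28 → Negative. 1 → 1 is odd, 1 < 28 → Negative. 13 → 13 is odd, 13 < 28 → Negative. 60 → 60 is even, 60 ≥ 28 → Positive.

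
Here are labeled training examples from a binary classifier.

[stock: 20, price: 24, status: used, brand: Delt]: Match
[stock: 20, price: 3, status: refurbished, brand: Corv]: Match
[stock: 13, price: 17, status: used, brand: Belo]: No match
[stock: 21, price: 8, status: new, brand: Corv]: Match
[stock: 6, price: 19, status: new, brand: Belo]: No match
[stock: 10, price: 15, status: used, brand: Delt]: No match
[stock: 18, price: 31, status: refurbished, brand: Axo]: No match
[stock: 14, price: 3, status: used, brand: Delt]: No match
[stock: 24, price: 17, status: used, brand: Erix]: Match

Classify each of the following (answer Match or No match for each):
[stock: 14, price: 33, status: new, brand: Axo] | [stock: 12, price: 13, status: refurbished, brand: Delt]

No match, No match

The rule appears to be: stock ≥ 20.
[stock: 14, price: 33, status: new, brand: Axo]: No match (stock = 14). [stock: 12, price: 13, status: refurbished, brand: Delt]: No match (stock = 12).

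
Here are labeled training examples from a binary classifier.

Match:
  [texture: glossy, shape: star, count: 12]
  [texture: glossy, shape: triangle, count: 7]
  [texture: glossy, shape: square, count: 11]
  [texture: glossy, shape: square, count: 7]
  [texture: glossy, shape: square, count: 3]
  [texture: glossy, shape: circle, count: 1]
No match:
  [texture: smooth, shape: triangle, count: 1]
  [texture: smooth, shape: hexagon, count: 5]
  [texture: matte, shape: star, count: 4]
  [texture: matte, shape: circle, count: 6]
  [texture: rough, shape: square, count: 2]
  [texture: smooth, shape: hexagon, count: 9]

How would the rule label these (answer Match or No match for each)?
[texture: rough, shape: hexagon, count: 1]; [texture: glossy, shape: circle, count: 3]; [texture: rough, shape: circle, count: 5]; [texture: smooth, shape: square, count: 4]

The common property of the 'Match' items is: texture is glossy. No 'No match' item has it.
[texture: rough, shape: hexagon, count: 1]: texture is rough — lacks this property, so No match.
[texture: glossy, shape: circle, count: 3]: texture is glossy — qualifies, so Match.
[texture: rough, shape: circle, count: 5]: texture is rough — lacks this property, so No match.
[texture: smooth, shape: square, count: 4]: texture is smooth — lacks this property, so No match.

No match, Match, No match, No match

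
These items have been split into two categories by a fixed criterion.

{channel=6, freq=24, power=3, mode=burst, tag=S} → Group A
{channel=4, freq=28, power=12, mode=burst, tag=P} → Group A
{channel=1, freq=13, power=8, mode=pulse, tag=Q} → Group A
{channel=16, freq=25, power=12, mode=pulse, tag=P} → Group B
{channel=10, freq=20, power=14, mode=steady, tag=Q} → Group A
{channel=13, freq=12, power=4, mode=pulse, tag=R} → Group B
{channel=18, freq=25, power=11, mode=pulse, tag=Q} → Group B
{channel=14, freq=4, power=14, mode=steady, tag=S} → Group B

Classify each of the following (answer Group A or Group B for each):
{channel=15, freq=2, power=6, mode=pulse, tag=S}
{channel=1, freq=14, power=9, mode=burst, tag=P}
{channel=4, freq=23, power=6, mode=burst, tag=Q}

The common property of the 'Group A' items is: channel ≤ 10. No 'Group B' item has it.
{channel=15, freq=2, power=6, mode=pulse, tag=S}: Group B (channel = 15). {channel=1, freq=14, power=9, mode=burst, tag=P}: Group A (channel = 1). {channel=4, freq=23, power=6, mode=burst, tag=Q}: Group A (channel = 4).

Group B, Group A, Group A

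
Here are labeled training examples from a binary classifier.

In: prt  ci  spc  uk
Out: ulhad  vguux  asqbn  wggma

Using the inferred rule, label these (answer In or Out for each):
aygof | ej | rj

Out, In, In

The simplest hypothesis consistent with all the labels is: length ≤ 3.
aygof: length 5 — does not pass, so Out.
ej: length 2 — checks out, so In.
rj: length 2 — checks out, so In.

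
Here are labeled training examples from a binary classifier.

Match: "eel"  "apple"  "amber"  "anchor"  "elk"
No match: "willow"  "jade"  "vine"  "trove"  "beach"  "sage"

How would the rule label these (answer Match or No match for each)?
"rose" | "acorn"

No match, Match

One predicate separates the groups cleanly: starts with a vowel.
"rose" → starts with 'r' → No match.
"acorn" → starts with 'a' → Match.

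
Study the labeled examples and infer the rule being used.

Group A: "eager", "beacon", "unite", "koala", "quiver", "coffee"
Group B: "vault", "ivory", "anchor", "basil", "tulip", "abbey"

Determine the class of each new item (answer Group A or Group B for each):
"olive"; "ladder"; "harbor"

The common property of the 'Group A' items is: has ≥ 3 vowels. No 'Group B' item has it.
"olive": 3 vowels, qualifies → Group A.
"ladder": 2 vowels, fails the rule → Group B.
"harbor": 2 vowels, fails the rule → Group B.

Group A, Group B, Group B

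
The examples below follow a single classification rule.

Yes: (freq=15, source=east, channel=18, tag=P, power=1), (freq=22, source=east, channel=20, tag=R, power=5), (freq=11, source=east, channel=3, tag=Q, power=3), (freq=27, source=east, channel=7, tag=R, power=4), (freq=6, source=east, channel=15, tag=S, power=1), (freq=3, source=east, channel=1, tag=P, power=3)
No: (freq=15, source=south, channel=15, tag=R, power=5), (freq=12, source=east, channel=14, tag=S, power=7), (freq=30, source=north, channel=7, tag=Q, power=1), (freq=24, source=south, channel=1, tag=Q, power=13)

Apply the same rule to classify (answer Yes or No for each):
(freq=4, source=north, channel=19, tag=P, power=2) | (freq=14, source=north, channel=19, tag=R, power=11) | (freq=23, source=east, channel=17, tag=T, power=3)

One predicate separates the groups cleanly: source is east AND power ≤ 5.
(freq=4, source=north, channel=19, tag=P, power=2) — source is north, power = 2, hence No.
(freq=14, source=north, channel=19, tag=R, power=11) — source is north, power = 11, hence No.
(freq=23, source=east, channel=17, tag=T, power=3) — source is east, power = 3, hence Yes.

No, No, Yes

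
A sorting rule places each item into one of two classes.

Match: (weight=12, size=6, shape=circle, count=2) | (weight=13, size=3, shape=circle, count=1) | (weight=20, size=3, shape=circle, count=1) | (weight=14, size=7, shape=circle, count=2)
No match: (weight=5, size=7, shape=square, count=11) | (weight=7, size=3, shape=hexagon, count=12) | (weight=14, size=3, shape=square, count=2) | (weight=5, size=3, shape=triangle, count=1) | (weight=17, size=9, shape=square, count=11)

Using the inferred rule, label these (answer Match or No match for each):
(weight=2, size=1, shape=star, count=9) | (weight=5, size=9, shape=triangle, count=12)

No match, No match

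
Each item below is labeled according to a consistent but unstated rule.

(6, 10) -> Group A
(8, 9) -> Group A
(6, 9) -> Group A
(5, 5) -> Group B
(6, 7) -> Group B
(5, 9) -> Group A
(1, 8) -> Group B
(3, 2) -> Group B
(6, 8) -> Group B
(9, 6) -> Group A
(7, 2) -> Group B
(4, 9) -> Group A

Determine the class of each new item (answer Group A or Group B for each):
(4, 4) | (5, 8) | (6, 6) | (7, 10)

Group B, Group B, Group B, Group A

A rule that fits every label: max ≥ 9 — true of each 'Group A' example, false of each 'Group B' one.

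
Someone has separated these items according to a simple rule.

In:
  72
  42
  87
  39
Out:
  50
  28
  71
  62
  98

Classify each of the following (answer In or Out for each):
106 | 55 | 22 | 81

Out, Out, Out, In

Looking at the examples, the only property every 'In' case has and every 'Out' case lacks is: multiple of 3.
106: 106 = 3·35 + 1, fails this test → Out. 55: 55 = 3·18 + 1, fails this test → Out. 22: 22 = 3·7 + 1, fails this test → Out. 81: 81 = 3·27, fits → In.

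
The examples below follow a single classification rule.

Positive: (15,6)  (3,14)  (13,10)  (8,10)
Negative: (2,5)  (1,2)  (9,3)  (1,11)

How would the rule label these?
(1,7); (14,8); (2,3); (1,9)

The common property of the 'Positive' items is: sum ≥ 17. No 'Negative' item has it.
(1,7): Negative (1+7 = 8).
(14,8): Positive (14+8 = 22).
(2,3): Negative (2+3 = 5).
(1,9): Negative (1+9 = 10).

Negative, Positive, Negative, Negative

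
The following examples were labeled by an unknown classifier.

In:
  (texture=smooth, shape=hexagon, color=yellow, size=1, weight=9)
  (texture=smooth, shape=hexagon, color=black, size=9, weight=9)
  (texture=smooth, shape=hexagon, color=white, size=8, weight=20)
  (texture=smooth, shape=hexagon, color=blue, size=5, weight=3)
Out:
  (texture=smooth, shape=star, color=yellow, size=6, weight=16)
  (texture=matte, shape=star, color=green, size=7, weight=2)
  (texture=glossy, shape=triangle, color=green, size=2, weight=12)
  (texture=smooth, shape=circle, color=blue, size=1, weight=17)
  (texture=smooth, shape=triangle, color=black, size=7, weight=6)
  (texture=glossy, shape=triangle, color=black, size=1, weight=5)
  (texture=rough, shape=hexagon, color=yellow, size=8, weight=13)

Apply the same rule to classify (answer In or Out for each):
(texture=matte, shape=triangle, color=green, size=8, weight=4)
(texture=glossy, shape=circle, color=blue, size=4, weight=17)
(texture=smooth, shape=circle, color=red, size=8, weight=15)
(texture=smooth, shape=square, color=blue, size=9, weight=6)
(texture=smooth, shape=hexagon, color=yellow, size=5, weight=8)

Out, Out, Out, Out, In

The distinguishing property — shape is hexagon AND texture is smooth — holds for all the 'In' cases and none of the 'Out' cases.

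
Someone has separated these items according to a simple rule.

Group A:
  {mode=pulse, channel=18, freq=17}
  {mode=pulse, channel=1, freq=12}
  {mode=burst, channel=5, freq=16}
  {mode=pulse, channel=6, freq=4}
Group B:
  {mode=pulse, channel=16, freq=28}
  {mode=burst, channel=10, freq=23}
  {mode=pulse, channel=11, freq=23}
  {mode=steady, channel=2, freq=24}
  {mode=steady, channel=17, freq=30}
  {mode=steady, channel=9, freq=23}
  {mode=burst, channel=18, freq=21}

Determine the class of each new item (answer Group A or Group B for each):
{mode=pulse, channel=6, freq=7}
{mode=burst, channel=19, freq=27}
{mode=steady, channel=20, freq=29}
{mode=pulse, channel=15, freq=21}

All 'Group A' examples share one property — freq ≤ 17 — and every 'Group B' example lacks it.

Group A, Group B, Group B, Group B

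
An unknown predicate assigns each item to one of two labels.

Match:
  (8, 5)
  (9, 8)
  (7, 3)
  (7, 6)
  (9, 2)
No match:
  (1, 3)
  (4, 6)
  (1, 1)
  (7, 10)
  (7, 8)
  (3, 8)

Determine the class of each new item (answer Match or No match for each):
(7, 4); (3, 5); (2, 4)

Every 'Match' example satisfies: first > second. None of the 'No match' examples do.
(7, 4): Match (7 > 4). (3, 5): No match (3 < 5). (2, 4): No match (2 < 4).

Match, No match, No match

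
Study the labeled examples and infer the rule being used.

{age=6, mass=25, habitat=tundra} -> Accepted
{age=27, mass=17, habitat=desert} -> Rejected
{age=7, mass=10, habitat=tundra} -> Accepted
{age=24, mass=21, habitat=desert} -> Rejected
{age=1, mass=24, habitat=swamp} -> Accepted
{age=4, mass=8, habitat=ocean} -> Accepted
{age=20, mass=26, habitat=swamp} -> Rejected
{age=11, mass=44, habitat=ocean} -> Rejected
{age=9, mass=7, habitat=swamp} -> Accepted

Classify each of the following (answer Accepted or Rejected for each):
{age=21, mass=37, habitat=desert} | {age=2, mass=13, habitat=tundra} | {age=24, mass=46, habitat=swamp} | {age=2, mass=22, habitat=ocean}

Rejected, Accepted, Rejected, Accepted

'Accepted' ⟺ age ≤ 9.
{age=21, mass=37, habitat=desert}: age = 21, lacks this property → Rejected.
{age=2, mass=13, habitat=tundra}: age = 2, checks out → Accepted.
{age=24, mass=46, habitat=swamp}: age = 24, lacks this property → Rejected.
{age=2, mass=22, habitat=ocean}: age = 2, checks out → Accepted.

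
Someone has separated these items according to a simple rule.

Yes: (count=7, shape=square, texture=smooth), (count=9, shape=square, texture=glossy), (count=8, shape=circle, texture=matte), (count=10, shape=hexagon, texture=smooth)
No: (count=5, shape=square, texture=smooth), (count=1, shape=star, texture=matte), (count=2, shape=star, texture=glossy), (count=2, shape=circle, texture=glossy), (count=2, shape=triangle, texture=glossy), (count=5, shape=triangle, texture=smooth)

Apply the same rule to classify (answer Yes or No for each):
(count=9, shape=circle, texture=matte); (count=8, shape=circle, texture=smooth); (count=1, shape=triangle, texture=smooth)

Yes, Yes, No

The distinguishing property — count ≥ 7 — holds for all the 'Yes' cases and none of the 'No' cases.
(count=9, shape=circle, texture=matte) → count = 9 → Yes. (count=8, shape=circle, texture=smooth) → count = 8 → Yes. (count=1, shape=triangle, texture=smooth) → count = 1 → No.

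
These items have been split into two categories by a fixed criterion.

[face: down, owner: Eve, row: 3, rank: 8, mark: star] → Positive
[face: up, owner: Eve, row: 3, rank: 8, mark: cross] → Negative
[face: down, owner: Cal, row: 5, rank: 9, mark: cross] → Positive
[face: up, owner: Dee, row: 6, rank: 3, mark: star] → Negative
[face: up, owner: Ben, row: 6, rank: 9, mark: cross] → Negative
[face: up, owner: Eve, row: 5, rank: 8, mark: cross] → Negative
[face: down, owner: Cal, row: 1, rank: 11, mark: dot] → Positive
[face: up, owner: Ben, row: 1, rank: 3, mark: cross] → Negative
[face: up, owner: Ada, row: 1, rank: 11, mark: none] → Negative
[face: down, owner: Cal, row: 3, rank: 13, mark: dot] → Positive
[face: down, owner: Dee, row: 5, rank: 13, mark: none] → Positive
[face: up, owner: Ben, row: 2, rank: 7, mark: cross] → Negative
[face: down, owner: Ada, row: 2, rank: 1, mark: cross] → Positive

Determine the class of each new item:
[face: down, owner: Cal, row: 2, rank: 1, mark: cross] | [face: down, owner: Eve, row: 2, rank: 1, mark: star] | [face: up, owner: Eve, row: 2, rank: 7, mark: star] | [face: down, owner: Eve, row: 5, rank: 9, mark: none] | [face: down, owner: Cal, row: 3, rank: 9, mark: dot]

Positive, Positive, Negative, Positive, Positive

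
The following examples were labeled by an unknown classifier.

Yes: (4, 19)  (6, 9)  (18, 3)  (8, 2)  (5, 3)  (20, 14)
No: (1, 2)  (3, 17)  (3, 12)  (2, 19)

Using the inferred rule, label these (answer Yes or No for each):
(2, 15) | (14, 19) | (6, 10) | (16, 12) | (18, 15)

No, Yes, Yes, Yes, Yes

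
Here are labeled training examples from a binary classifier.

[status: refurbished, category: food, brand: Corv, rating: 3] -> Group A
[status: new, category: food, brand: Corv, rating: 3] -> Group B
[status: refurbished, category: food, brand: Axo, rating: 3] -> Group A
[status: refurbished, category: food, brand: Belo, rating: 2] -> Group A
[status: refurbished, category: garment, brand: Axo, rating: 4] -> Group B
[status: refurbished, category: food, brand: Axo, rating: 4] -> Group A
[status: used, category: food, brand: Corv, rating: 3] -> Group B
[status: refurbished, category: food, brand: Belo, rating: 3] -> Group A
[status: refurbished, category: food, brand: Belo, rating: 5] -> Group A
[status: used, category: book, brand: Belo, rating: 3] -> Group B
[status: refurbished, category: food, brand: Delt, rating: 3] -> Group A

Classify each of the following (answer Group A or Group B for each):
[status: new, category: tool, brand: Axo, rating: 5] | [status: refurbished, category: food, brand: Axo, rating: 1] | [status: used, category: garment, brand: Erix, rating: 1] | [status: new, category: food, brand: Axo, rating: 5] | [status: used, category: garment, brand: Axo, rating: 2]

All 'Group A' examples share one property — category is food AND status is refurbished — and every 'Group B' example lacks it.
[status: new, category: tool, brand: Axo, rating: 5] — category is tool, status is new, hence Group B.
[status: refurbished, category: food, brand: Axo, rating: 1] — category is food, status is refurbished, hence Group A.
[status: used, category: garment, brand: Erix, rating: 1] — category is garment, status is used, hence Group B.
[status: new, category: food, brand: Axo, rating: 5] — category is food, status is new, hence Group B.
[status: used, category: garment, brand: Axo, rating: 2] — category is garment, status is used, hence Group B.

Group B, Group A, Group B, Group B, Group B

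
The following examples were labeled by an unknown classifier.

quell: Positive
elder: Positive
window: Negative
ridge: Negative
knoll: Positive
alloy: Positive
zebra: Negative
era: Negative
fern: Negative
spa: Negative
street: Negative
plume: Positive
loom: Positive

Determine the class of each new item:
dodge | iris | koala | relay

Negative, Negative, Positive, Positive

The common property of the 'Positive' items is: contains 'l'. No 'Negative' item has it.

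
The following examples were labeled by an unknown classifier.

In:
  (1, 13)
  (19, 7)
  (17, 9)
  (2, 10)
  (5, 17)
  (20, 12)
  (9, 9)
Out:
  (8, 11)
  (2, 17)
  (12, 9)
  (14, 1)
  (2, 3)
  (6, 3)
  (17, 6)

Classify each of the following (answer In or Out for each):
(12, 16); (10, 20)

The pattern is that an item is 'In' exactly when: sum is even.
(12, 16) → 12+16 = 28 → In. (10, 20) → 10+20 = 30 → In.

In, In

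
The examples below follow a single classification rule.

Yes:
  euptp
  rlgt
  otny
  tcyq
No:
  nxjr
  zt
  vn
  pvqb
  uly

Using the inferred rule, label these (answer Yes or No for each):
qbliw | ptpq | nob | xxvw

No, Yes, No, No

The classifier is using: length ≥ 3 AND contains 't'.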